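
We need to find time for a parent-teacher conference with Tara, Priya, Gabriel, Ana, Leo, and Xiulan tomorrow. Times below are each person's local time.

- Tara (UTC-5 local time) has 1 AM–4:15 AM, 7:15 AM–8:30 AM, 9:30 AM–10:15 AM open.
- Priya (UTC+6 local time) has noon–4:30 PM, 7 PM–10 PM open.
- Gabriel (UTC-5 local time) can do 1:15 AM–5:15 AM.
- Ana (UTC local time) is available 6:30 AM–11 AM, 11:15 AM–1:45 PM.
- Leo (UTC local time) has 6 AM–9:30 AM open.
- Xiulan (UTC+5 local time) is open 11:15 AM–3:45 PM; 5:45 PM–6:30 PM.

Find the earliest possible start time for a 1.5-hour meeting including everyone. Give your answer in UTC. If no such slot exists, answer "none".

06:30

Tara in UTC: 06:00-09:15, 12:15-13:30, 14:30-15:15 (add 5h to convert from UTC-5).
Priya in UTC: 06:00-10:30, 13:00-16:00 (subtract 6h to convert from UTC+6).
Gabriel in UTC: 06:15-10:15 (add 5h to convert from UTC-5).
Ana in UTC: 06:30-11:00, 11:15-13:45.
Leo in UTC: 06:00-09:30.
Xiulan in UTC: 06:15-10:45, 12:45-13:30 (subtract 5h to convert from UTC+5).
Tara ∩ Priya: 06:00-09:15, 13:00-13:30, 14:30-15:15.
Tara ∩ Priya ∩ Gabriel: 06:15-09:15.
Tara ∩ Priya ∩ Gabriel ∩ Ana: 06:30-09:15.
Tara ∩ Priya ∩ Gabriel ∩ Ana ∩ Leo: 06:30-09:15.
Tara ∩ Priya ∩ Gabriel ∩ Ana ∩ Leo ∩ Xiulan: 06:30-09:15.
The first common window of at least 90 minutes is 06:30-09:15, so the earliest start is 06:30.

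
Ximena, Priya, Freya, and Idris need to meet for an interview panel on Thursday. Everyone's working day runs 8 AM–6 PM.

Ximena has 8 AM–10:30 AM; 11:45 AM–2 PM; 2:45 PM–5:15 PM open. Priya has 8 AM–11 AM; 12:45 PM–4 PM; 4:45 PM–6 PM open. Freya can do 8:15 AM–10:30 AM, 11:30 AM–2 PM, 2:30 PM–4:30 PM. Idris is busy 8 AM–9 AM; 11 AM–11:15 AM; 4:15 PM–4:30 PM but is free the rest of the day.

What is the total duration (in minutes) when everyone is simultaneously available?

Ximena free: 08:00-10:30, 11:45-14:00, 14:45-17:15.
Priya free: 08:00-11:00, 12:45-16:00, 16:45-18:00.
Freya free: 08:15-10:30, 11:30-14:00, 14:30-16:30.
Idris free: 09:00-11:00, 11:15-16:15, 16:30-18:00 (invert busy blocks within the working day).
Ximena ∩ Priya: 08:00-10:30, 12:45-14:00, 14:45-16:00, 16:45-17:15.
Ximena ∩ Priya ∩ Freya: 08:15-10:30, 12:45-14:00, 14:45-16:00.
Ximena ∩ Priya ∩ Freya ∩ Idris: 09:00-10:30, 12:45-14:00, 14:45-16:00.
Summing the common windows: 90 + 75 + 75 = 240 minutes.

240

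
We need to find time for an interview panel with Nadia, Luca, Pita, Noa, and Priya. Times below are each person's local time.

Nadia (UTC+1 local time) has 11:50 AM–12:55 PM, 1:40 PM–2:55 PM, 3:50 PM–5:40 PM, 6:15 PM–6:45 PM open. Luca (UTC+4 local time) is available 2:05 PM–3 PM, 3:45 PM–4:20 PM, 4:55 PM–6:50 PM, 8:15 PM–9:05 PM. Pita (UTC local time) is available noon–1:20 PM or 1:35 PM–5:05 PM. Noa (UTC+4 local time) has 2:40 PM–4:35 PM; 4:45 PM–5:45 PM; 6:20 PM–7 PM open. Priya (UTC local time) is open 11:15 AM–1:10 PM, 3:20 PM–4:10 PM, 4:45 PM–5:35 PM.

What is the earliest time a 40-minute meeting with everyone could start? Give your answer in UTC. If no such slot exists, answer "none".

Nadia in UTC: 10:50-11:55, 12:40-13:55, 14:50-16:40, 17:15-17:45 (subtract 1h to convert from UTC+1).
Luca in UTC: 10:05-11:00, 11:45-12:20, 12:55-14:50, 16:15-17:05 (subtract 4h to convert from UTC+4).
Pita in UTC: 12:00-13:20, 13:35-17:05.
Noa in UTC: 10:40-12:35, 12:45-13:45, 14:20-15:00 (subtract 4h to convert from UTC+4).
Priya in UTC: 11:15-13:10, 15:20-16:10, 16:45-17:35.
Nadia ∩ Luca: 10:50-11:00, 11:45-11:55, 12:55-13:55, 16:15-16:40.
Nadia ∩ Luca ∩ Pita: 12:55-13:20, 13:35-13:55, 16:15-16:40.
Nadia ∩ Luca ∩ Pita ∩ Noa: 12:55-13:20, 13:35-13:45.
Nadia ∩ Luca ∩ Pita ∩ Noa ∩ Priya: 12:55-13:10.
Those are the intersection windows.
No common window is at least 40 minutes long.

none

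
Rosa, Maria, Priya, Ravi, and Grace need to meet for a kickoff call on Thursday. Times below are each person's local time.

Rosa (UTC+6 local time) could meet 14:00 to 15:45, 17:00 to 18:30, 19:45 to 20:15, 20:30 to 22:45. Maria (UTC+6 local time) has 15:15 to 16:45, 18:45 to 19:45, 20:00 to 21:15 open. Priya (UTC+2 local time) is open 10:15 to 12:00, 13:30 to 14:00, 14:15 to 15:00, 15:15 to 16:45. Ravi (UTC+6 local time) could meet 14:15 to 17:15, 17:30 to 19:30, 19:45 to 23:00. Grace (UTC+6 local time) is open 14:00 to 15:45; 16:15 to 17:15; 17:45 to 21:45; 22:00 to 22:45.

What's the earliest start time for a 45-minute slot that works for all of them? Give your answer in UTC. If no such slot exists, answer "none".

Rosa in UTC: 08:00-09:45, 11:00-12:30, 13:45-14:15, 14:30-16:45 (subtract 6h to convert from UTC+6).
Maria in UTC: 09:15-10:45, 12:45-13:45, 14:00-15:15 (subtract 6h to convert from UTC+6).
Priya in UTC: 08:15-10:00, 11:30-12:00, 12:15-13:00, 13:15-14:45 (subtract 2h to convert from UTC+2).
Ravi in UTC: 08:15-11:15, 11:30-13:30, 13:45-17:00 (subtract 6h to convert from UTC+6).
Grace in UTC: 08:00-09:45, 10:15-11:15, 11:45-15:45, 16:00-16:45 (subtract 6h to convert from UTC+6).
Rosa ∩ Maria: 09:15-09:45, 14:00-14:15, 14:30-15:15.
Rosa ∩ Maria ∩ Priya: 09:15-09:45, 14:00-14:15, 14:30-14:45.
Rosa ∩ Maria ∩ Priya ∩ Ravi: 09:15-09:45, 14:00-14:15, 14:30-14:45.
Rosa ∩ Maria ∩ Priya ∩ Ravi ∩ Grace: 09:15-09:45, 14:00-14:15, 14:30-14:45.
No common window is at least 45 minutes long.

none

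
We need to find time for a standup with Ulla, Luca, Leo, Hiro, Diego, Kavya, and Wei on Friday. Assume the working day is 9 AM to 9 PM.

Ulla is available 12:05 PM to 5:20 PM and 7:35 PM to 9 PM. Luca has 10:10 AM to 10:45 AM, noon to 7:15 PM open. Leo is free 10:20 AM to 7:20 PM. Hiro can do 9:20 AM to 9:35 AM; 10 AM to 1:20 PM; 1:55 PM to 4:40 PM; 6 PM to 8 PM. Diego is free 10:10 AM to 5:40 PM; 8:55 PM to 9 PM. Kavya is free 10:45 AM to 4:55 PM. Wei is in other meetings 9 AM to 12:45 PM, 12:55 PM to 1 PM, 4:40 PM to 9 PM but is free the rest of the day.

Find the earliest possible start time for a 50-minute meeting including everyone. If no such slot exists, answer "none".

13:55

Ulla free: 12:05-17:20, 19:35-21:00.
Luca free: 10:10-10:45, 12:00-19:15.
Leo free: 10:20-19:20.
Hiro free: 09:20-09:35, 10:00-13:20, 13:55-16:40, 18:00-20:00.
Diego free: 10:10-17:40, 20:55-21:00.
Kavya free: 10:45-16:55.
Wei free: 12:45-12:55, 13:00-16:40 (invert busy blocks within the working day).
Ulla ∩ Luca: 12:05-17:20.
Ulla ∩ Luca ∩ Leo: 12:05-17:20.
Ulla ∩ Luca ∩ Leo ∩ Hiro: 12:05-13:20, 13:55-16:40.
Ulla ∩ Luca ∩ Leo ∩ Hiro ∩ Diego: 12:05-13:20, 13:55-16:40.
Ulla ∩ Luca ∩ Leo ∩ Hiro ∩ Diego ∩ Kavya: 12:05-13:20, 13:55-16:40.
Ulla ∩ Luca ∩ Leo ∩ Hiro ∩ Diego ∩ Kavya ∩ Wei: 12:45-12:55, 13:00-13:20, 13:55-16:40.
The first common window of at least 50 minutes is 13:55-16:40, so the earliest start is 13:55.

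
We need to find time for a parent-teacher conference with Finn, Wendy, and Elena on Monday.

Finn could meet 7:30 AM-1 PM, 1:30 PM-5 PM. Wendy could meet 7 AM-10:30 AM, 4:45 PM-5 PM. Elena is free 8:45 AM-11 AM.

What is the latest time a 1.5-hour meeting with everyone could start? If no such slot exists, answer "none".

Finn ∩ Wendy: 07:30-10:30, 16:45-17:00.
Finn ∩ Wendy ∩ Elena: 08:45-10:30.
The last common window of at least 90 minutes is 08:45-10:30; a 90-minute meeting can start as late as 09:00 and still end by 10:30.

09:00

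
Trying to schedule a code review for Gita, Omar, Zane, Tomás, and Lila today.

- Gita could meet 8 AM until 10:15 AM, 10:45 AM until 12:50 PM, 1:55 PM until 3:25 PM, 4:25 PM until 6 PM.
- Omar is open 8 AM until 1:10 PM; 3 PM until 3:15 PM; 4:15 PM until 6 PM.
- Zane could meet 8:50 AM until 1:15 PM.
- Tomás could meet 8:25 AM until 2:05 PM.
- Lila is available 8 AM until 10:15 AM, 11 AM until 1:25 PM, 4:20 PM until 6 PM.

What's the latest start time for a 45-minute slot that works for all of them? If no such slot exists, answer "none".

12:05

Gita ∩ Omar: 08:00-10:15, 10:45-12:50, 15:00-15:15, 16:25-18:00.
Gita ∩ Omar ∩ Zane: 08:50-10:15, 10:45-12:50.
Gita ∩ Omar ∩ Zane ∩ Tomás: 08:50-10:15, 10:45-12:50.
Gita ∩ Omar ∩ Zane ∩ Tomás ∩ Lila: 08:50-10:15, 11:00-12:50.
Those are the intersection windows.
The last common window of at least 45 minutes is 11:00-12:50; a 45-minute meeting can start as late as 12:05 and still end by 12:50.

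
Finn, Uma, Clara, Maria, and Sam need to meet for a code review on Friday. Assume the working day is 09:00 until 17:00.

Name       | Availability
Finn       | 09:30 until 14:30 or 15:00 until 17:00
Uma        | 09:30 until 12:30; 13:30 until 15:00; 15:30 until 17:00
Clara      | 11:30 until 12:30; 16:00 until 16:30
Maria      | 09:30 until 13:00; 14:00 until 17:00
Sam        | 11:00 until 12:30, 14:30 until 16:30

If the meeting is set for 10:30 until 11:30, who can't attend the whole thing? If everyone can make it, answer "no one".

Finn: free for 10:30-11:30. Uma: free for 10:30-11:30. Clara: not fully free for 10:30-11:30. Maria: free for 10:30-11:30. Sam: not fully free for 10:30-11:30.

Clara, Sam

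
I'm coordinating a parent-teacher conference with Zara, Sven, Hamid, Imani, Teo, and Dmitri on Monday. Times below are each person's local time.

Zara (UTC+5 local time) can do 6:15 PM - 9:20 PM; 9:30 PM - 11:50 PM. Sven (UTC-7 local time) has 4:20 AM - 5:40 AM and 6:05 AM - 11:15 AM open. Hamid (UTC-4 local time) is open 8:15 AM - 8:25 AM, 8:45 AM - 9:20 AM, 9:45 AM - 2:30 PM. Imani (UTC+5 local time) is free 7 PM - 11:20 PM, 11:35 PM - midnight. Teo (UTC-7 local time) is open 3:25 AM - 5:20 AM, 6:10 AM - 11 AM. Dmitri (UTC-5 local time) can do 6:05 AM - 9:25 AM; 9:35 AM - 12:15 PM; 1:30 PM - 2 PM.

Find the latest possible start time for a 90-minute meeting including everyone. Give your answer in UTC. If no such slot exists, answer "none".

Zara in UTC: 13:15-16:20, 16:30-18:50 (subtract 5h to convert from UTC+5).
Sven in UTC: 11:20-12:40, 13:05-18:15 (add 7h to convert from UTC-7).
Hamid in UTC: 12:15-12:25, 12:45-13:20, 13:45-18:30 (add 4h to convert from UTC-4).
Imani in UTC: 14:00-18:20, 18:35-19:00 (subtract 5h to convert from UTC+5).
Teo in UTC: 10:25-12:20, 13:10-18:00 (add 7h to convert from UTC-7).
Dmitri in UTC: 11:05-14:25, 14:35-17:15, 18:30-19:00 (add 5h to convert from UTC-5).
Zara ∩ Sven: 13:15-16:20, 16:30-18:15.
Zara ∩ Sven ∩ Hamid: 13:15-13:20, 13:45-16:20, 16:30-18:15.
Zara ∩ Sven ∩ Hamid ∩ Imani: 14:00-16:20, 16:30-18:15.
Zara ∩ Sven ∩ Hamid ∩ Imani ∩ Teo: 14:00-16:20, 16:30-18:00.
Zara ∩ Sven ∩ Hamid ∩ Imani ∩ Teo ∩ Dmitri: 14:00-14:25, 14:35-16:20, 16:30-17:15.
The last common window of at least 90 minutes is 14:35-16:20; a 90-minute meeting can start as late as 14:50 and still end by 16:20.

14:50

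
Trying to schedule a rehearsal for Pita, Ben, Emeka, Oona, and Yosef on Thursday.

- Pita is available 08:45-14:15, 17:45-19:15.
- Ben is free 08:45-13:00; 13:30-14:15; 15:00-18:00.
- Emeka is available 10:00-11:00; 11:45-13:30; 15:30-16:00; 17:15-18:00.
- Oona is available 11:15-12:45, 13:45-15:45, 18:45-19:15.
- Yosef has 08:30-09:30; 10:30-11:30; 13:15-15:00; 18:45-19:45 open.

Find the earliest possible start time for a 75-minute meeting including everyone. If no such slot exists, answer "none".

none

Pita ∩ Ben: 08:45-13:00, 13:30-14:15, 17:45-18:00.
Pita ∩ Ben ∩ Emeka: 10:00-11:00, 11:45-13:00, 17:45-18:00.
Pita ∩ Ben ∩ Emeka ∩ Oona: 11:45-12:45.
Pita ∩ Ben ∩ Emeka ∩ Oona ∩ Yosef: ∅.
There is no time when everyone is free.
No common window is at least 75 minutes long.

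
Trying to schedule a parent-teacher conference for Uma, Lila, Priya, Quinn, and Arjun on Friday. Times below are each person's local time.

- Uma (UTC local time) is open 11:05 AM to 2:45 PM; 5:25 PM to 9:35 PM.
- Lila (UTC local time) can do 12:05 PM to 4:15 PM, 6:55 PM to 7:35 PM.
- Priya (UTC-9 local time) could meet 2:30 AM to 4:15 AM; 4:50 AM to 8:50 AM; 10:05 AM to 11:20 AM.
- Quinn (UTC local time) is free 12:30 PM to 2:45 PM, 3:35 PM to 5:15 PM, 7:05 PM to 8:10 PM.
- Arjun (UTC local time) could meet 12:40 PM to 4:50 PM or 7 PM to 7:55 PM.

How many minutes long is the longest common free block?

55

Uma in UTC: 11:05-14:45, 17:25-21:35.
Lila in UTC: 12:05-16:15, 18:55-19:35.
Priya in UTC: 11:30-13:15, 13:50-17:50, 19:05-20:20 (add 9h to convert from UTC-9).
Quinn in UTC: 12:30-14:45, 15:35-17:15, 19:05-20:10.
Arjun in UTC: 12:40-16:50, 19:00-19:55.
Uma ∩ Lila: 12:05-14:45, 18:55-19:35.
Uma ∩ Lila ∩ Priya: 12:05-13:15, 13:50-14:45, 19:05-19:35.
Uma ∩ Lila ∩ Priya ∩ Quinn: 12:30-13:15, 13:50-14:45, 19:05-19:35.
Uma ∩ Lila ∩ Priya ∩ Quinn ∩ Arjun: 12:40-13:15, 13:50-14:45, 19:05-19:35.
The longest is 13:50-14:45 at 55 minutes.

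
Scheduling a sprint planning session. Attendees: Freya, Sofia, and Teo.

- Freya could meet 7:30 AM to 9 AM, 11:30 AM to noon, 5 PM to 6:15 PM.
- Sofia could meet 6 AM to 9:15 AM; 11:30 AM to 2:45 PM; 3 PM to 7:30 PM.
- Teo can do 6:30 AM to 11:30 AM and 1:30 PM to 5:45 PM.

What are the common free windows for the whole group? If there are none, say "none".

07:30-09:00, 17:00-17:45

Freya ∩ Sofia: 07:30-09:00, 11:30-12:00, 17:00-18:15.
Freya ∩ Sofia ∩ Teo: 07:30-09:00, 17:00-17:45.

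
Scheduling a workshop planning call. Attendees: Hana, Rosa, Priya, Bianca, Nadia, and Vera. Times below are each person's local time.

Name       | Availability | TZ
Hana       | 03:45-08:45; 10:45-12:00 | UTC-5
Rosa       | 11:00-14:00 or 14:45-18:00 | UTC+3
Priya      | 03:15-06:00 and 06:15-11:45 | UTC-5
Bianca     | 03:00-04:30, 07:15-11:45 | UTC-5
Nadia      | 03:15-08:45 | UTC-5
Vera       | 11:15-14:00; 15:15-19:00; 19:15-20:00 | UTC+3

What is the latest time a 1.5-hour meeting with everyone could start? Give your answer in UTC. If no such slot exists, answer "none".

12:15

Hana in UTC: 08:45-13:45, 15:45-17:00 (add 5h to convert from UTC-5).
Rosa in UTC: 08:00-11:00, 11:45-15:00 (subtract 3h to convert from UTC+3).
Priya in UTC: 08:15-11:00, 11:15-16:45 (add 5h to convert from UTC-5).
Bianca in UTC: 08:00-09:30, 12:15-16:45 (add 5h to convert from UTC-5).
Nadia in UTC: 08:15-13:45 (add 5h to convert from UTC-5).
Vera in UTC: 08:15-11:00, 12:15-16:00, 16:15-17:00 (subtract 3h to convert from UTC+3).
Hana ∩ Rosa: 08:45-11:00, 11:45-13:45.
Hana ∩ Rosa ∩ Priya: 08:45-11:00, 11:45-13:45.
Hana ∩ Rosa ∩ Priya ∩ Bianca: 08:45-09:30, 12:15-13:45.
Hana ∩ Rosa ∩ Priya ∩ Bianca ∩ Nadia: 08:45-09:30, 12:15-13:45.
Hana ∩ Rosa ∩ Priya ∩ Bianca ∩ Nadia ∩ Vera: 08:45-09:30, 12:15-13:45.
The last common window of at least 90 minutes is 12:15-13:45; a 90-minute meeting can start as late as 12:15 and still end by 13:45.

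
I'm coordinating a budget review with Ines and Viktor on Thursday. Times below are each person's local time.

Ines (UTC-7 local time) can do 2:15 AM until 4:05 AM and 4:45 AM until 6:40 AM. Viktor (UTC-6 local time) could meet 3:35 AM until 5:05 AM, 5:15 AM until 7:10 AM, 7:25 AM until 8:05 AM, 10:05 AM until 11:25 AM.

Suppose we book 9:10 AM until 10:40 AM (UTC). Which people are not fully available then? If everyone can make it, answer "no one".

Ines in UTC: 09:15-11:05, 11:45-13:40 (add 7h to convert from UTC-7).
Viktor in UTC: 09:35-11:05, 11:15-13:10, 13:25-14:05, 16:05-17:25 (add 6h to convert from UTC-6).
Ines: not fully free for 09:10-10:40. Viktor: not fully free for 09:10-10:40.

Ines, Viktor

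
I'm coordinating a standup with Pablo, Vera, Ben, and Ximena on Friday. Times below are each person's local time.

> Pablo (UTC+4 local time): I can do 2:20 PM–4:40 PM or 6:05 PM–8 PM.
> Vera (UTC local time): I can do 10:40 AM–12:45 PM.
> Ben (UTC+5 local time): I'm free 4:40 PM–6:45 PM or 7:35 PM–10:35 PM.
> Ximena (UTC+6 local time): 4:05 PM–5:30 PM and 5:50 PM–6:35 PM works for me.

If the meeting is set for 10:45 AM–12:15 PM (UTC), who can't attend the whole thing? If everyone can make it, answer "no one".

Ben, Ximena

Pablo in UTC: 10:20-12:40, 14:05-16:00 (subtract 4h to convert from UTC+4).
Vera in UTC: 10:40-12:45.
Ben in UTC: 11:40-13:45, 14:35-17:35 (subtract 5h to convert from UTC+5).
Ximena in UTC: 10:05-11:30, 11:50-12:35 (subtract 6h to convert from UTC+6).
Pablo: free for 10:45-12:15. Vera: free for 10:45-12:15. Ben: not fully free for 10:45-12:15. Ximena: not fully free for 10:45-12:15.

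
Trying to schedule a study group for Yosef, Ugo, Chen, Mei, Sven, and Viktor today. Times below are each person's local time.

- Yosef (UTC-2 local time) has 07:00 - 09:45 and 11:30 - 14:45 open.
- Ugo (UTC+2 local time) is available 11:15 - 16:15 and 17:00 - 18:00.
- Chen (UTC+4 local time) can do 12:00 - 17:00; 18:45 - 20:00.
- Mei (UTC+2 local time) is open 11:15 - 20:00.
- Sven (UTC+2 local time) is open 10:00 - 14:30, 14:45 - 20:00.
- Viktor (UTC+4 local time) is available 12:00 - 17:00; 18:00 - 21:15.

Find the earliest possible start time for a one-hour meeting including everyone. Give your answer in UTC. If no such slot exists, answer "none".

Yosef in UTC: 09:00-11:45, 13:30-16:45 (add 2h to convert from UTC-2).
Ugo in UTC: 09:15-14:15, 15:00-16:00 (subtract 2h to convert from UTC+2).
Chen in UTC: 08:00-13:00, 14:45-16:00 (subtract 4h to convert from UTC+4).
Mei in UTC: 09:15-18:00 (subtract 2h to convert from UTC+2).
Sven in UTC: 08:00-12:30, 12:45-18:00 (subtract 2h to convert from UTC+2).
Viktor in UTC: 08:00-13:00, 14:00-17:15 (subtract 4h to convert from UTC+4).
Yosef ∩ Ugo: 09:15-11:45, 13:30-14:15, 15:00-16:00.
Yosef ∩ Ugo ∩ Chen: 09:15-11:45, 15:00-16:00.
Yosef ∩ Ugo ∩ Chen ∩ Mei: 09:15-11:45, 15:00-16:00.
Yosef ∩ Ugo ∩ Chen ∩ Mei ∩ Sven: 09:15-11:45, 15:00-16:00.
Yosef ∩ Ugo ∩ Chen ∩ Mei ∩ Sven ∩ Viktor: 09:15-11:45, 15:00-16:00.
The first common window of at least 60 minutes is 09:15-11:45, so the earliest start is 09:15.

09:15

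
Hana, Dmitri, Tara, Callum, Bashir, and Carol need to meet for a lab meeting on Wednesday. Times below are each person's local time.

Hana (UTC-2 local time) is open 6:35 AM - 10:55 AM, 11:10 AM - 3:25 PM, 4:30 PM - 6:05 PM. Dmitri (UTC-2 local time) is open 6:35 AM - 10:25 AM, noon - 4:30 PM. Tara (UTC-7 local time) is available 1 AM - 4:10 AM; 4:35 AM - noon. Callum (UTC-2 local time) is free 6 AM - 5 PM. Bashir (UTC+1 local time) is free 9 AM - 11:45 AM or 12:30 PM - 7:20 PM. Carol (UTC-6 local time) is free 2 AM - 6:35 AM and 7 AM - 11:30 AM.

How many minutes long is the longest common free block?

Hana in UTC: 08:35-12:55, 13:10-17:25, 18:30-20:05 (add 2h to convert from UTC-2).
Dmitri in UTC: 08:35-12:25, 14:00-18:30 (add 2h to convert from UTC-2).
Tara in UTC: 08:00-11:10, 11:35-19:00 (add 7h to convert from UTC-7).
Callum in UTC: 08:00-19:00 (add 2h to convert from UTC-2).
Bashir in UTC: 08:00-10:45, 11:30-18:20 (subtract 1h to convert from UTC+1).
Carol in UTC: 08:00-12:35, 13:00-17:30 (add 6h to convert from UTC-6).
Hana ∩ Dmitri: 08:35-12:25, 14:00-17:25.
Hana ∩ Dmitri ∩ Tara: 08:35-11:10, 11:35-12:25, 14:00-17:25.
Hana ∩ Dmitri ∩ Tara ∩ Callum: 08:35-11:10, 11:35-12:25, 14:00-17:25.
Hana ∩ Dmitri ∩ Tara ∩ Callum ∩ Bashir: 08:35-10:45, 11:35-12:25, 14:00-17:25.
Hana ∩ Dmitri ∩ Tara ∩ Callum ∩ Bashir ∩ Carol: 08:35-10:45, 11:35-12:25, 14:00-17:25.
The longest is 14:00-17:25 at 205 minutes.

205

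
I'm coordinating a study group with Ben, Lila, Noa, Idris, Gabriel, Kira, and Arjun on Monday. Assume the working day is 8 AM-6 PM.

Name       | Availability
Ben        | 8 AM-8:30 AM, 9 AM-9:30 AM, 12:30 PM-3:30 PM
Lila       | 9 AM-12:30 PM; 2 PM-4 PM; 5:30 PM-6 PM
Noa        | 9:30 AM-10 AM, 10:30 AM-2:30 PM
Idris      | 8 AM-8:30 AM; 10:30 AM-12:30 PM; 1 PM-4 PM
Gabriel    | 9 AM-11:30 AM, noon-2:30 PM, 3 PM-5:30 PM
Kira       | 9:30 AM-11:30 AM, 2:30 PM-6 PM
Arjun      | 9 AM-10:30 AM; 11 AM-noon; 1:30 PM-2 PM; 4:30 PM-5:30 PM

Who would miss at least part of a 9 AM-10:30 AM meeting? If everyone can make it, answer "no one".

Ben, Idris, Kira, Noa

Ben: not fully free for 09:00-10:30. Lila: free for 09:00-10:30. Noa: not fully free for 09:00-10:30. Idris: not fully free for 09:00-10:30. Gabriel: free for 09:00-10:30. Kira: not fully free for 09:00-10:30. Arjun: free for 09:00-10:30.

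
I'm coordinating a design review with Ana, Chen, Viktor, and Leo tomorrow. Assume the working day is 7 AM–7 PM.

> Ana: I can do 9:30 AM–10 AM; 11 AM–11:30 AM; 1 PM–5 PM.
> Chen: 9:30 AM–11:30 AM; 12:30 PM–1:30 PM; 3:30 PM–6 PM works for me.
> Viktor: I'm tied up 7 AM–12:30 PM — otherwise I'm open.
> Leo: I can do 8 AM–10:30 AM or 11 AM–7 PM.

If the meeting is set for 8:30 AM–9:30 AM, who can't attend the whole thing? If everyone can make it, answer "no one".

Ana, Chen, Viktor

Ana free: 09:30-10:00, 11:00-11:30, 13:00-17:00.
Chen free: 09:30-11:30, 12:30-13:30, 15:30-18:00.
Viktor free: 12:30-19:00 (invert busy blocks within the working day).
Leo free: 08:00-10:30, 11:00-19:00.
Ana: not fully free for 08:30-09:30. Chen: not fully free for 08:30-09:30. Viktor: not fully free for 08:30-09:30. Leo: free for 08:30-09:30.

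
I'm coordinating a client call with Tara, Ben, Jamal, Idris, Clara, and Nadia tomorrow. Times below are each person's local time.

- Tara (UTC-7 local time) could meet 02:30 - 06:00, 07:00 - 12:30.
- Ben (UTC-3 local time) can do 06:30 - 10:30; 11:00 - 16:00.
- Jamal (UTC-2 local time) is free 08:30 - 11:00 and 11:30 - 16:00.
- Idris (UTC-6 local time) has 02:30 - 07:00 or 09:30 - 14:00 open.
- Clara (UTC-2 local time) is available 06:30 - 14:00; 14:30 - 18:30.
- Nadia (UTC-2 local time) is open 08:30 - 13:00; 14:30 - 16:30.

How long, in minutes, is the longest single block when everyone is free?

150

Tara in UTC: 09:30-13:00, 14:00-19:30 (add 7h to convert from UTC-7).
Ben in UTC: 09:30-13:30, 14:00-19:00 (add 3h to convert from UTC-3).
Jamal in UTC: 10:30-13:00, 13:30-18:00 (add 2h to convert from UTC-2).
Idris in UTC: 08:30-13:00, 15:30-20:00 (add 6h to convert from UTC-6).
Clara in UTC: 08:30-16:00, 16:30-20:30 (add 2h to convert from UTC-2).
Nadia in UTC: 10:30-15:00, 16:30-18:30 (add 2h to convert from UTC-2).
Tara ∩ Ben: 09:30-13:00, 14:00-19:00.
Tara ∩ Ben ∩ Jamal: 10:30-13:00, 14:00-18:00.
Tara ∩ Ben ∩ Jamal ∩ Idris: 10:30-13:00, 15:30-18:00.
Tara ∩ Ben ∩ Jamal ∩ Idris ∩ Clara: 10:30-13:00, 15:30-16:00, 16:30-18:00.
Tara ∩ Ben ∩ Jamal ∩ Idris ∩ Clara ∩ Nadia: 10:30-13:00, 16:30-18:00.
Those are the intersection windows.
The longest is 10:30-13:00 at 150 minutes.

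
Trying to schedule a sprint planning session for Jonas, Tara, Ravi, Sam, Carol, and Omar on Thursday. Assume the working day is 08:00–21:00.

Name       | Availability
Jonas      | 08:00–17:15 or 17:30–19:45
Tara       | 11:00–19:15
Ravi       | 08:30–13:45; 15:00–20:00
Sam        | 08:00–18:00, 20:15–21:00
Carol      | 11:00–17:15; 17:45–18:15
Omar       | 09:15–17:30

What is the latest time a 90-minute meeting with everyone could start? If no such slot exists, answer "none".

Jonas ∩ Tara: 11:00-17:15, 17:30-19:15.
Jonas ∩ Tara ∩ Ravi: 11:00-13:45, 15:00-17:15, 17:30-19:15.
Jonas ∩ Tara ∩ Ravi ∩ Sam: 11:00-13:45, 15:00-17:15, 17:30-18:00.
Jonas ∩ Tara ∩ Ravi ∩ Sam ∩ Carol: 11:00-13:45, 15:00-17:15, 17:45-18:00.
Jonas ∩ Tara ∩ Ravi ∩ Sam ∩ Carol ∩ Omar: 11:00-13:45, 15:00-17:15.
So the common availability across everyone is 11:00-13:45, 15:00-17:15.
The last common window of at least 90 minutes is 15:00-17:15; a 90-minute meeting can start as late as 15:45 and still end by 17:15.

15:45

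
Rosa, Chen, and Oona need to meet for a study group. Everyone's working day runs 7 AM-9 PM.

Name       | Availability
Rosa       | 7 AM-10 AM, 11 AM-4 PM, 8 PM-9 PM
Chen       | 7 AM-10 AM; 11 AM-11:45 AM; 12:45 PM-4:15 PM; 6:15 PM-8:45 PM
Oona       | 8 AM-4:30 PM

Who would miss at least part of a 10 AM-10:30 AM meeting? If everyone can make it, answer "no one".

Rosa: not fully free for 10:00-10:30. Chen: not fully free for 10:00-10:30. Oona: free for 10:00-10:30.

Chen, Rosa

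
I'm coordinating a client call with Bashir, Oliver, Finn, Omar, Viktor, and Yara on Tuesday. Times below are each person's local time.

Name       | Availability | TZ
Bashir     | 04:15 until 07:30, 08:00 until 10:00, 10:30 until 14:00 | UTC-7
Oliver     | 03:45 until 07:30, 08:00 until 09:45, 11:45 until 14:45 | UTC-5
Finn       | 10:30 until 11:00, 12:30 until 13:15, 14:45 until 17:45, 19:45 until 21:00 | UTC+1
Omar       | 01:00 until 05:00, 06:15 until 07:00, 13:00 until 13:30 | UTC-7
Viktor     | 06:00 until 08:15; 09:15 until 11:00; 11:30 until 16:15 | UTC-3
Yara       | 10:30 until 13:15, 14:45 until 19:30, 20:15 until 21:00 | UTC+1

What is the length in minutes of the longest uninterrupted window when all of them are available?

Bashir in UTC: 11:15-14:30, 15:00-17:00, 17:30-21:00 (add 7h to convert from UTC-7).
Oliver in UTC: 08:45-12:30, 13:00-14:45, 16:45-19:45 (add 5h to convert from UTC-5).
Finn in UTC: 09:30-10:00, 11:30-12:15, 13:45-16:45, 18:45-20:00 (subtract 1h to convert from UTC+1).
Omar in UTC: 08:00-12:00, 13:15-14:00, 20:00-20:30 (add 7h to convert from UTC-7).
Viktor in UTC: 09:00-11:15, 12:15-14:00, 14:30-19:15 (add 3h to convert from UTC-3).
Yara in UTC: 09:30-12:15, 13:45-18:30, 19:15-20:00 (subtract 1h to convert from UTC+1).
Bashir ∩ Oliver: 11:15-12:30, 13:00-14:30, 16:45-17:00, 17:30-19:45.
Bashir ∩ Oliver ∩ Finn: 11:30-12:15, 13:45-14:30, 18:45-19:45.
Bashir ∩ Oliver ∩ Finn ∩ Omar: 11:30-12:00, 13:45-14:00.
Bashir ∩ Oliver ∩ Finn ∩ Omar ∩ Viktor: 13:45-14:00.
Bashir ∩ Oliver ∩ Finn ∩ Omar ∩ Viktor ∩ Yara: 13:45-14:00.
So the common availability across everyone is 13:45-14:00.
The longest is 13:45-14:00 at 15 minutes.

15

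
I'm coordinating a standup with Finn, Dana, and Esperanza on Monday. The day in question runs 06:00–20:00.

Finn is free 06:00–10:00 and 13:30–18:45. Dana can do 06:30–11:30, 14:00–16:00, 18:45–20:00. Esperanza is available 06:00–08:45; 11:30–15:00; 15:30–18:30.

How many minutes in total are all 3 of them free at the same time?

Finn ∩ Dana: 06:30-10:00, 14:00-16:00.
Finn ∩ Dana ∩ Esperanza: 06:30-08:45, 14:00-15:00, 15:30-16:00.
So the common availability across everyone is 06:30-08:45, 14:00-15:00, 15:30-16:00.
Summing the common windows: 135 + 60 + 30 = 225 minutes.

225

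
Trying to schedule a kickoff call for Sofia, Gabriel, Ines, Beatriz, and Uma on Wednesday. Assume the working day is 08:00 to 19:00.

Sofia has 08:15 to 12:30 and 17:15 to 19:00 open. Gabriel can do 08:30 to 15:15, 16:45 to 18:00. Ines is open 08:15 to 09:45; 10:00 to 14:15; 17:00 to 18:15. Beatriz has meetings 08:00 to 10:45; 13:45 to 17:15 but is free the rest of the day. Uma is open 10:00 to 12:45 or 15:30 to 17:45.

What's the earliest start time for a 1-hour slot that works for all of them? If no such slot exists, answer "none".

Sofia free: 08:15-12:30, 17:15-19:00.
Gabriel free: 08:30-15:15, 16:45-18:00.
Ines free: 08:15-09:45, 10:00-14:15, 17:00-18:15.
Beatriz free: 10:45-13:45, 17:15-19:00 (invert busy blocks within the working day).
Uma free: 10:00-12:45, 15:30-17:45.
Sofia ∩ Gabriel: 08:30-12:30, 17:15-18:00.
Sofia ∩ Gabriel ∩ Ines: 08:30-09:45, 10:00-12:30, 17:15-18:00.
Sofia ∩ Gabriel ∩ Ines ∩ Beatriz: 10:45-12:30, 17:15-18:00.
Sofia ∩ Gabriel ∩ Ines ∩ Beatriz ∩ Uma: 10:45-12:30, 17:15-17:45.
Those are the intersection windows.
The first common window of at least 60 minutes is 10:45-12:30, so the earliest start is 10:45.

10:45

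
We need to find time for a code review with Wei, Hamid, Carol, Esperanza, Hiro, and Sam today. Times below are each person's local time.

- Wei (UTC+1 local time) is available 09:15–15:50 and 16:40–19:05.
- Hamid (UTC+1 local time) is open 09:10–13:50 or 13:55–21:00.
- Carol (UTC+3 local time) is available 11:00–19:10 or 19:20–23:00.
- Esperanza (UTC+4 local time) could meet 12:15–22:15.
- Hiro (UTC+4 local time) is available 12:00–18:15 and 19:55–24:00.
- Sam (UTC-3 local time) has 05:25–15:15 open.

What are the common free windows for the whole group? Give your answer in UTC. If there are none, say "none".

08:25-12:50, 12:55-14:15, 15:55-16:10, 16:20-18:05

Wei in UTC: 08:15-14:50, 15:40-18:05 (subtract 1h to convert from UTC+1).
Hamid in UTC: 08:10-12:50, 12:55-20:00 (subtract 1h to convert from UTC+1).
Carol in UTC: 08:00-16:10, 16:20-20:00 (subtract 3h to convert from UTC+3).
Esperanza in UTC: 08:15-18:15 (subtract 4h to convert from UTC+4).
Hiro in UTC: 08:00-14:15, 15:55-20:00 (subtract 4h to convert from UTC+4).
Sam in UTC: 08:25-18:15 (add 3h to convert from UTC-3).
Wei ∩ Hamid: 08:15-12:50, 12:55-14:50, 15:40-18:05.
Wei ∩ Hamid ∩ Carol: 08:15-12:50, 12:55-14:50, 15:40-16:10, 16:20-18:05.
Wei ∩ Hamid ∩ Carol ∩ Esperanza: 08:15-12:50, 12:55-14:50, 15:40-16:10, 16:20-18:05.
Wei ∩ Hamid ∩ Carol ∩ Esperanza ∩ Hiro: 08:15-12:50, 12:55-14:15, 15:55-16:10, 16:20-18:05.
Wei ∩ Hamid ∩ Carol ∩ Esperanza ∩ Hiro ∩ Sam: 08:25-12:50, 12:55-14:15, 15:55-16:10, 16:20-18:05.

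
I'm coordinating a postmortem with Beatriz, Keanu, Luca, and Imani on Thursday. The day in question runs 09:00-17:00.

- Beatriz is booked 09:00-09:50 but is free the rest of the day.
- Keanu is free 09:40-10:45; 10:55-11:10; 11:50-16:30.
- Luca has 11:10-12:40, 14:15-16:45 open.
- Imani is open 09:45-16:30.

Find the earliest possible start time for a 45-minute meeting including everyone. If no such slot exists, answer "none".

11:50

Beatriz free: 09:50-17:00 (invert busy blocks within the working day).
Keanu free: 09:40-10:45, 10:55-11:10, 11:50-16:30.
Luca free: 11:10-12:40, 14:15-16:45.
Imani free: 09:45-16:30.
Beatriz ∩ Keanu: 09:50-10:45, 10:55-11:10, 11:50-16:30.
Beatriz ∩ Keanu ∩ Luca: 11:50-12:40, 14:15-16:30.
Beatriz ∩ Keanu ∩ Luca ∩ Imani: 11:50-12:40, 14:15-16:30.
The first common window of at least 45 minutes is 11:50-12:40, so the earliest start is 11:50.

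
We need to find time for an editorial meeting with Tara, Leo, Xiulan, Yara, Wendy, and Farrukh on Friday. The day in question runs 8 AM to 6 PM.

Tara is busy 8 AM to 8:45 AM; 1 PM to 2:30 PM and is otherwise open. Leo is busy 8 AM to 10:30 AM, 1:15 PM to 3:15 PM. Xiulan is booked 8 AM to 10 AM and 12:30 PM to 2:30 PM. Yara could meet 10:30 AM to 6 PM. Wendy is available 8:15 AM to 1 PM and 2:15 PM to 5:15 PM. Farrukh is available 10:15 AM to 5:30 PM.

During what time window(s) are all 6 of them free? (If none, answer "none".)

10:30-12:30, 15:15-17:15

Tara free: 08:45-13:00, 14:30-18:00 (invert busy blocks within the working day).
Leo free: 10:30-13:15, 15:15-18:00 (invert busy blocks within the working day).
Xiulan free: 10:00-12:30, 14:30-18:00 (invert busy blocks within the working day).
Yara free: 10:30-18:00.
Wendy free: 08:15-13:00, 14:15-17:15.
Farrukh free: 10:15-17:30.
Tara ∩ Leo: 10:30-13:00, 15:15-18:00.
Tara ∩ Leo ∩ Xiulan: 10:30-12:30, 15:15-18:00.
Tara ∩ Leo ∩ Xiulan ∩ Yara: 10:30-12:30, 15:15-18:00.
Tara ∩ Leo ∩ Xiulan ∩ Yara ∩ Wendy: 10:30-12:30, 15:15-17:15.
Tara ∩ Leo ∩ Xiulan ∩ Yara ∩ Wendy ∩ Farrukh: 10:30-12:30, 15:15-17:15.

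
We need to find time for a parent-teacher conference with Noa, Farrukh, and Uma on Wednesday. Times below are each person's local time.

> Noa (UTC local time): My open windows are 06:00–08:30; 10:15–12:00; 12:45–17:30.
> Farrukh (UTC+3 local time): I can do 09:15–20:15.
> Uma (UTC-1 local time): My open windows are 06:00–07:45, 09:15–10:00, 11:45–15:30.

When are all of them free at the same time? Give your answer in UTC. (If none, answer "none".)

07:00-08:30, 10:15-11:00, 12:45-16:30

Noa in UTC: 06:00-08:30, 10:15-12:00, 12:45-17:30.
Farrukh in UTC: 06:15-17:15 (subtract 3h to convert from UTC+3).
Uma in UTC: 07:00-08:45, 10:15-11:00, 12:45-16:30 (add 1h to convert from UTC-1).
Noa ∩ Farrukh: 06:15-08:30, 10:15-12:00, 12:45-17:15.
Noa ∩ Farrukh ∩ Uma: 07:00-08:30, 10:15-11:00, 12:45-16:30.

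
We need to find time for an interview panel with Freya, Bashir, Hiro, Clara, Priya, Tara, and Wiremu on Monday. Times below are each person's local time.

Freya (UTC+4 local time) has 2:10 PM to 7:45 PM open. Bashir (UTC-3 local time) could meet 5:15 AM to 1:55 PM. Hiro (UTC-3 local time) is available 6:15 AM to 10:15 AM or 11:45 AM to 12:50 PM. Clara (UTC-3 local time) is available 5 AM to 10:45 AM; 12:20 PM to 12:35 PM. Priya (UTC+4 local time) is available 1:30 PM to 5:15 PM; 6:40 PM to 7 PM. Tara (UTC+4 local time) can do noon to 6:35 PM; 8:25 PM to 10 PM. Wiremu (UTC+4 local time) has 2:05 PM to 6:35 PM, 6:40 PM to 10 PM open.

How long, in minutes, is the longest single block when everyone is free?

185

Freya in UTC: 10:10-15:45 (subtract 4h to convert from UTC+4).
Bashir in UTC: 08:15-16:55 (add 3h to convert from UTC-3).
Hiro in UTC: 09:15-13:15, 14:45-15:50 (add 3h to convert from UTC-3).
Clara in UTC: 08:00-13:45, 15:20-15:35 (add 3h to convert from UTC-3).
Priya in UTC: 09:30-13:15, 14:40-15:00 (subtract 4h to convert from UTC+4).
Tara in UTC: 08:00-14:35, 16:25-18:00 (subtract 4h to convert from UTC+4).
Wiremu in UTC: 10:05-14:35, 14:40-18:00 (subtract 4h to convert from UTC+4).
Freya ∩ Bashir: 10:10-15:45.
Freya ∩ Bashir ∩ Hiro: 10:10-13:15, 14:45-15:45.
Freya ∩ Bashir ∩ Hiro ∩ Clara: 10:10-13:15, 15:20-15:35.
Freya ∩ Bashir ∩ Hiro ∩ Clara ∩ Priya: 10:10-13:15.
Freya ∩ Bashir ∩ Hiro ∩ Clara ∩ Priya ∩ Tara: 10:10-13:15.
Freya ∩ Bashir ∩ Hiro ∩ Clara ∩ Priya ∩ Tara ∩ Wiremu: 10:10-13:15.
The longest is 10:10-13:15 at 185 minutes.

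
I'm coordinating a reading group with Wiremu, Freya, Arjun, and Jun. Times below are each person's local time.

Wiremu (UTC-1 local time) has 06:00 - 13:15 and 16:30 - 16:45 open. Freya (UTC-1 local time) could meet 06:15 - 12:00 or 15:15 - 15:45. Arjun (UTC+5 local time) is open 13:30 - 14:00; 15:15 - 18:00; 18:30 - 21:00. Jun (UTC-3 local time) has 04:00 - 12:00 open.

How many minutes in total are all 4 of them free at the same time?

Wiremu in UTC: 07:00-14:15, 17:30-17:45 (add 1h to convert from UTC-1).
Freya in UTC: 07:15-13:00, 16:15-16:45 (add 1h to convert from UTC-1).
Arjun in UTC: 08:30-09:00, 10:15-13:00, 13:30-16:00 (subtract 5h to convert from UTC+5).
Jun in UTC: 07:00-15:00 (add 3h to convert from UTC-3).
Wiremu ∩ Freya: 07:15-13:00.
Wiremu ∩ Freya ∩ Arjun: 08:30-09:00, 10:15-13:00.
Wiremu ∩ Freya ∩ Arjun ∩ Jun: 08:30-09:00, 10:15-13:00.
Summing the common windows: 30 + 165 = 195 minutes.

195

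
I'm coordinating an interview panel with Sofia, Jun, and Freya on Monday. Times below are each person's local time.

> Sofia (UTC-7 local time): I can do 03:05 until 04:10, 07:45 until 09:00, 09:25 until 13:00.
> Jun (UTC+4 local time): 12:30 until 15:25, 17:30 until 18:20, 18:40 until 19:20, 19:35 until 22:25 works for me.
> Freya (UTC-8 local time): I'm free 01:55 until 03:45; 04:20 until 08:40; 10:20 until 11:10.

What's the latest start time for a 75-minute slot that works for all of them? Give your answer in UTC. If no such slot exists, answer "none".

none

Sofia in UTC: 10:05-11:10, 14:45-16:00, 16:25-20:00 (add 7h to convert from UTC-7).
Jun in UTC: 08:30-11:25, 13:30-14:20, 14:40-15:20, 15:35-18:25 (subtract 4h to convert from UTC+4).
Freya in UTC: 09:55-11:45, 12:20-16:40, 18:20-19:10 (add 8h to convert from UTC-8).
Sofia ∩ Jun: 10:05-11:10, 14:45-15:20, 15:35-16:00, 16:25-18:25.
Sofia ∩ Jun ∩ Freya: 10:05-11:10, 14:45-15:20, 15:35-16:00, 16:25-16:40, 18:20-18:25.
So the common availability across everyone is 10:05-11:10, 14:45-15:20, 15:35-16:00, 16:25-16:40, 18:20-18:25.
No common window is at least 75 minutes long.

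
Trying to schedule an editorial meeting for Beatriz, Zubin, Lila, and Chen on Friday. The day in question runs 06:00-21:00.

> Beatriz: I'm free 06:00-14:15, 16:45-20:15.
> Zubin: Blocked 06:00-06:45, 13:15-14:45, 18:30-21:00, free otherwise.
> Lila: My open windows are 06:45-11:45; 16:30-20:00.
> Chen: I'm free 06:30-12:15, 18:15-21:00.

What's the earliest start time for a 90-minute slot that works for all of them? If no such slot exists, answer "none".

Beatriz free: 06:00-14:15, 16:45-20:15.
Zubin free: 06:45-13:15, 14:45-18:30 (invert busy blocks within the working day).
Lila free: 06:45-11:45, 16:30-20:00.
Chen free: 06:30-12:15, 18:15-21:00.
Beatriz ∩ Zubin: 06:45-13:15, 16:45-18:30.
Beatriz ∩ Zubin ∩ Lila: 06:45-11:45, 16:45-18:30.
Beatriz ∩ Zubin ∩ Lila ∩ Chen: 06:45-11:45, 18:15-18:30.
The first common window of at least 90 minutes is 06:45-11:45, so the earliest start is 06:45.

06:45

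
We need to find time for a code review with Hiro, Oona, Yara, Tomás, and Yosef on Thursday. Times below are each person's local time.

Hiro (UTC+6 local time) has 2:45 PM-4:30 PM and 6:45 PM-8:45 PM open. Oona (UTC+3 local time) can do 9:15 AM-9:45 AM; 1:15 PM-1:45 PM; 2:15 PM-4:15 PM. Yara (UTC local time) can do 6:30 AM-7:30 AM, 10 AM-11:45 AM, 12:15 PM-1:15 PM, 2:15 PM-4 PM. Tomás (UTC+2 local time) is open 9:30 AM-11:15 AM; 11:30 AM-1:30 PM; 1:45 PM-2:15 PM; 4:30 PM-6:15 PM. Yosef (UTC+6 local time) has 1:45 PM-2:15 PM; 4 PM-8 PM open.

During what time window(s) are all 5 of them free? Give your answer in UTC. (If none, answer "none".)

10:15-10:30

Hiro in UTC: 08:45-10:30, 12:45-14:45 (subtract 6h to convert from UTC+6).
Oona in UTC: 06:15-06:45, 10:15-10:45, 11:15-13:15 (subtract 3h to convert from UTC+3).
Yara in UTC: 06:30-07:30, 10:00-11:45, 12:15-13:15, 14:15-16:00.
Tomás in UTC: 07:30-09:15, 09:30-11:30, 11:45-12:15, 14:30-16:15 (subtract 2h to convert from UTC+2).
Yosef in UTC: 07:45-08:15, 10:00-14:00 (subtract 6h to convert from UTC+6).
Hiro ∩ Oona: 10:15-10:30, 12:45-13:15.
Hiro ∩ Oona ∩ Yara: 10:15-10:30, 12:45-13:15.
Hiro ∩ Oona ∩ Yara ∩ Tomás: 10:15-10:30.
Hiro ∩ Oona ∩ Yara ∩ Tomás ∩ Yosef: 10:15-10:30.
Those are the intersection windows.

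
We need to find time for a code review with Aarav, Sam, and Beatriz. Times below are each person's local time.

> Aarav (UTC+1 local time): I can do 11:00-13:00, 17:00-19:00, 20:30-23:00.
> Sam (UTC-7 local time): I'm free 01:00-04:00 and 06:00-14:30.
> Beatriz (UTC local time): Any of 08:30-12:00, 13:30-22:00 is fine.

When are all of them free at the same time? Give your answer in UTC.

Aarav in UTC: 10:00-12:00, 16:00-18:00, 19:30-22:00 (subtract 1h to convert from UTC+1).
Sam in UTC: 08:00-11:00, 13:00-21:30 (add 7h to convert from UTC-7).
Beatriz in UTC: 08:30-12:00, 13:30-22:00.
Aarav ∩ Sam: 10:00-11:00, 16:00-18:00, 19:30-21:30.
Aarav ∩ Sam ∩ Beatriz: 10:00-11:00, 16:00-18:00, 19:30-21:30.

10:00-11:00, 16:00-18:00, 19:30-21:30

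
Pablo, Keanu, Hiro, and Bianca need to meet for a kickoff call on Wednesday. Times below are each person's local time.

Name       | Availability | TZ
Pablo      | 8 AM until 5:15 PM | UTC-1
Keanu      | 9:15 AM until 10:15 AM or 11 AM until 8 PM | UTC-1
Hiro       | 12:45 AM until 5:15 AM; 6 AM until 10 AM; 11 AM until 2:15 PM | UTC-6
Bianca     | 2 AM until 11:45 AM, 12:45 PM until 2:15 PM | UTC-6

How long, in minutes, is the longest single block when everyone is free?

Pablo in UTC: 09:00-18:15 (add 1h to convert from UTC-1).
Keanu in UTC: 10:15-11:15, 12:00-21:00 (add 1h to convert from UTC-1).
Hiro in UTC: 06:45-11:15, 12:00-16:00, 17:00-20:15 (add 6h to convert from UTC-6).
Bianca in UTC: 08:00-17:45, 18:45-20:15 (add 6h to convert from UTC-6).
Pablo ∩ Keanu: 10:15-11:15, 12:00-18:15.
Pablo ∩ Keanu ∩ Hiro: 10:15-11:15, 12:00-16:00, 17:00-18:15.
Pablo ∩ Keanu ∩ Hiro ∩ Bianca: 10:15-11:15, 12:00-16:00, 17:00-17:45.
Those are the intersection windows.
The longest is 12:00-16:00 at 240 minutes.

240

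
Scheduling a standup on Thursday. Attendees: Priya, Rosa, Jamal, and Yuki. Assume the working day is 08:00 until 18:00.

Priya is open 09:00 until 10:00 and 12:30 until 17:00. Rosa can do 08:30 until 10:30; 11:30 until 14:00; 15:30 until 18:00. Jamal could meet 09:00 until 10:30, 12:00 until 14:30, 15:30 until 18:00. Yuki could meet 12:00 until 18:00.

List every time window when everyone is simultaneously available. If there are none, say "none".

12:30-14:00, 15:30-17:00

Priya ∩ Rosa: 09:00-10:00, 12:30-14:00, 15:30-17:00.
Priya ∩ Rosa ∩ Jamal: 09:00-10:00, 12:30-14:00, 15:30-17:00.
Priya ∩ Rosa ∩ Jamal ∩ Yuki: 12:30-14:00, 15:30-17:00.
So the common availability across everyone is 12:30-14:00, 15:30-17:00.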